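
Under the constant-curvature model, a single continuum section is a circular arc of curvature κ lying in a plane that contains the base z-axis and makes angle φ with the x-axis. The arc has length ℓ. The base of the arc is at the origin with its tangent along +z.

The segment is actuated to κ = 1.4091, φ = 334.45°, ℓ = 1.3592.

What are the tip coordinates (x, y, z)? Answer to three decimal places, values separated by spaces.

0.856 -0.409 0.668

θ = κ·ℓ = 1.4091 × 1.3592 = 1.91525 rad
ρ = (1 − cos θ)/κ = (1 − -0.33768)/1.4091 = 0.94932
z = sin θ / κ = 0.94126/1.4091 = 0.66799
x = ρ cos φ = 0.94932 × cos(334.45°) = 0.85648
y = ρ sin φ = 0.94932 × sin(334.45°) = -0.40944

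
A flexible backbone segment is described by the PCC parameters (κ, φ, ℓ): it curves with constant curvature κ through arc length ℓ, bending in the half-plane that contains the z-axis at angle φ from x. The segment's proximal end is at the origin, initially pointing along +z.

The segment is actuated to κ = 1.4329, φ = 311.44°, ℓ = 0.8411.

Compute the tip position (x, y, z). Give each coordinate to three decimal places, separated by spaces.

0.297 -0.336 0.652

θ = κ·ℓ = 1.4329 × 0.8411 = 1.20521 rad
ρ = (1 − cos θ)/κ = (1 − 0.35749)/1.4329 = 0.44839
z = sin θ / κ = 0.93392/1.4329 = 0.65177
x = ρ cos φ = 0.44839 × cos(311.44°) = 0.29676
y = ρ sin φ = 0.44839 × sin(311.44°) = -0.33614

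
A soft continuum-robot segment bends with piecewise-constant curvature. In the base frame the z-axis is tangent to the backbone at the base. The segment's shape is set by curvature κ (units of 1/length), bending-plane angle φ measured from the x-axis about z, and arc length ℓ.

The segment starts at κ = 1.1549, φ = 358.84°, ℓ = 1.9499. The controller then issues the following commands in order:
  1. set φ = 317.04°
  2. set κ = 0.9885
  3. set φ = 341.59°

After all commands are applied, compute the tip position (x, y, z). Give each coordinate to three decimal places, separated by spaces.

initial: κ=1.1549, φ=358.84°, ℓ=1.9499
cmd 1: set φ=317.04° → (κ,φ,ℓ)=(1.1549,317.04°,1.9499) → tip=(1.0327,-0.9616,0.6727)
cmd 2: set κ=0.9885 → (κ,φ,ℓ)=(0.9885,317.04°,1.9499) → tip=(0.9988,-0.9301,0.9480)
cmd 3: set φ=341.59° → (κ,φ,ℓ)=(0.9885,341.59°,1.9499) → tip=(1.2950,-0.4310,0.9480)

1.295 -0.431 0.948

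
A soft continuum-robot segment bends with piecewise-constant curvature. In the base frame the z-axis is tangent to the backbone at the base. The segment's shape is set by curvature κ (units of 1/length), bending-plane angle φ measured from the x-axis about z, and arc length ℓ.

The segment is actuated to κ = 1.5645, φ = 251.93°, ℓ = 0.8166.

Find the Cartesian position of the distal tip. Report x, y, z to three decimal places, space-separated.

θ = κ·ℓ = 1.5645 × 0.8166 = 1.27757 rad
ρ = (1 − cos θ)/κ = (1 − 0.28904)/1.5645 = 0.45443
z = sin θ / κ = 0.95732/1.5645 = 0.61190
x = ρ cos φ = 0.45443 × cos(251.93°) = -0.14096
y = ρ sin φ = 0.45443 × sin(251.93°) = -0.43202

-0.141 -0.432 0.612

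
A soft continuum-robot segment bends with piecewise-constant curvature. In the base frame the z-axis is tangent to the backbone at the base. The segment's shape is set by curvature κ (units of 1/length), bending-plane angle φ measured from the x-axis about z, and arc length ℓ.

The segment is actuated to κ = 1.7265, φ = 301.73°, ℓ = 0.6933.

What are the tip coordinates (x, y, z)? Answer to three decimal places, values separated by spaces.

0.193 -0.313 0.539

θ = κ·ℓ = 1.7265 × 0.6933 = 1.19698 rad
ρ = (1 − cos θ)/κ = (1 − 0.36517)/1.7265 = 0.36770
z = sin θ / κ = 0.93094/1.7265 = 0.53921
x = ρ cos φ = 0.36770 × cos(301.73°) = 0.19338
y = ρ sin φ = 0.36770 × sin(301.73°) = -0.31274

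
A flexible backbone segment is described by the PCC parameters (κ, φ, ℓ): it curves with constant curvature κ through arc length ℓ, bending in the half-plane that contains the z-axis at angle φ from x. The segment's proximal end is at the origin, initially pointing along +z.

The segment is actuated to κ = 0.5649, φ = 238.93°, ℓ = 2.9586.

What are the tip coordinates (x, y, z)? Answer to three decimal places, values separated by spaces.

-1.005 -1.668 1.761

θ = κ·ℓ = 0.5649 × 2.9586 = 1.67131 rad
ρ = (1 − cos θ)/κ = (1 − -0.10035)/0.5649 = 1.94786
z = sin θ / κ = 0.99495/0.5649 = 1.76129
x = ρ cos φ = 1.94786 × cos(238.93°) = -1.00526
y = ρ sin φ = 1.94786 × sin(238.93°) = -1.66842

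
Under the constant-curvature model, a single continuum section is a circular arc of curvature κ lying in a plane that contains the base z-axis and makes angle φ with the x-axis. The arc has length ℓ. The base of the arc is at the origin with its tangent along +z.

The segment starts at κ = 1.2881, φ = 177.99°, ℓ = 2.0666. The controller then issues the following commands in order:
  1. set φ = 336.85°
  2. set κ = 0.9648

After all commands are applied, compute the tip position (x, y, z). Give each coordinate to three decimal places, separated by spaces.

1.344 -0.575 0.945

initial: κ=1.2881, φ=177.99°, ℓ=2.0666
cmd 1: set φ=336.85° → (κ,φ,ℓ)=(1.2881,336.85°,2.0666) → tip=(1.3471,-0.5760,0.3582)
cmd 2: set κ=0.9648 → (κ,φ,ℓ)=(0.9648,336.85°,2.0666) → tip=(1.3443,-0.5748,0.9451)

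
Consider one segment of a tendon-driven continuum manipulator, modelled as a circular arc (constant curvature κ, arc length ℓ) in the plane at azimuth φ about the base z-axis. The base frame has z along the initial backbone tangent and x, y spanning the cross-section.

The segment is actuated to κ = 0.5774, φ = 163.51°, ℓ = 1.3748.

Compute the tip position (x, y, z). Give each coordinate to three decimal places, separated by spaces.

-0.496 0.147 1.235

θ = κ·ℓ = 0.5774 × 1.3748 = 0.79381 rad
ρ = (1 − cos θ)/κ = (1 − 0.70113)/0.5774 = 0.51761
z = sin θ / κ = 0.71303/0.5774 = 1.23490
x = ρ cos φ = 0.51761 × cos(163.51°) = -0.49632
y = ρ sin φ = 0.51761 × sin(163.51°) = 0.14692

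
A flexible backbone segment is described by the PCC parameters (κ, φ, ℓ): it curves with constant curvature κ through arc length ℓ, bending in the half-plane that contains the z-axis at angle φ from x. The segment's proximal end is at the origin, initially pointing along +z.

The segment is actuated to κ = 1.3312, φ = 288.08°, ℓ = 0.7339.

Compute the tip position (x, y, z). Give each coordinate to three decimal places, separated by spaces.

0.103 -0.315 0.623

θ = κ·ℓ = 1.3312 × 0.7339 = 0.97697 rad
ρ = (1 − cos θ)/κ = (1 − 0.55954)/1.3312 = 0.33088
z = sin θ / κ = 0.82880/1.3312 = 0.62260
x = ρ cos φ = 0.33088 × cos(288.08°) = 0.10269
y = ρ sin φ = 0.33088 × sin(288.08°) = -0.31454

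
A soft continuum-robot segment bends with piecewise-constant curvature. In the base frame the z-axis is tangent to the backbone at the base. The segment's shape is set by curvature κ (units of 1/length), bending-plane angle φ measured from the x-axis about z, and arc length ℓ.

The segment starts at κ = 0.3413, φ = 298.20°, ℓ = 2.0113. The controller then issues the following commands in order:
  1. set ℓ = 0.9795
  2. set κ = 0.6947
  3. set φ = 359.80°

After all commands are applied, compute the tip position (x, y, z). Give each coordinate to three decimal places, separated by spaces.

initial: κ=0.3413, φ=298.20°, ℓ=2.0113
cmd 1: set ℓ=0.9795 → (κ,φ,ℓ)=(0.3413,298.20°,0.9795) → tip=(0.0767,-0.1430,0.9614)
cmd 2: set κ=0.6947 → (κ,φ,ℓ)=(0.6947,298.20°,0.9795) → tip=(0.1515,-0.2825,0.9056)
cmd 3: set φ=359.80° → (κ,φ,ℓ)=(0.6947,359.80°,0.9795) → tip=(0.3206,-0.0011,0.9056)

0.321 -0.001 0.906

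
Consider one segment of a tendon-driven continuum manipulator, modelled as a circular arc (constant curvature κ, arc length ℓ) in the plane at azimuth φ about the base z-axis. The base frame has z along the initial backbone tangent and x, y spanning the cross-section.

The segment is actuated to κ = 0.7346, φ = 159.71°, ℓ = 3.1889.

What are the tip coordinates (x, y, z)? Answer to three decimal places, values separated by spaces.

-2.167 0.801 0.976

θ = κ·ℓ = 0.7346 × 3.1889 = 2.34257 rad
ρ = (1 − cos θ)/κ = (1 − -0.69740)/0.7346 = 2.31065
z = sin θ / κ = 0.71668/0.7346 = 0.97560
x = ρ cos φ = 2.31065 × cos(159.71°) = -2.16727
y = ρ sin φ = 2.31065 × sin(159.71°) = 0.80127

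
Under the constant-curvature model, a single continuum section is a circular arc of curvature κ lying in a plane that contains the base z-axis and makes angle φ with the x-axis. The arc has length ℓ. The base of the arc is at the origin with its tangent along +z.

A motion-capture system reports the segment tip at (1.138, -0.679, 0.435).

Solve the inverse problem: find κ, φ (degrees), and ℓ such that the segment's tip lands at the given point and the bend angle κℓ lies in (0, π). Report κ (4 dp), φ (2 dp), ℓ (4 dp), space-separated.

1.3624 329.18 1.8403

ρ = √(x²+y²) = √(1.138² + -0.679²) = 1.32517
φ = atan2(y, x) mod 360° = atan2(-0.679, 1.138) = 329.1771°
|p|² = ρ² + z² = 1.32517² + 0.435² = 1.94531
κ = 2ρ / |p|² = 2×1.32517 / 1.94531 = 1.36243
θ = 2·atan2(ρ, z) = 2·atan2(1.32517, 0.435) = 2.50724 rad
ℓ = θ/κ = 2.50724/1.36243 = 1.84027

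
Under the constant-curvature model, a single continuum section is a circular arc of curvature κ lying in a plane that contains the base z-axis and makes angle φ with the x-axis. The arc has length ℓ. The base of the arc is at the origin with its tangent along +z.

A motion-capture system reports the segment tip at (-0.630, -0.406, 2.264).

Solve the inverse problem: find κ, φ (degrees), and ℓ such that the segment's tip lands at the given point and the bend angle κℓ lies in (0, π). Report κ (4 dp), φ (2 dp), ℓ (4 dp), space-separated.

ρ = √(x²+y²) = √(-0.630² + -0.406²) = 0.74949
φ = atan2(y, x) mod 360° = atan2(-0.406, -0.630) = 212.7995°
|p|² = ρ² + z² = 0.74949² + 2.264² = 5.68743
κ = 2ρ / |p|² = 2×0.74949 / 5.68743 = 0.26356
θ = 2·atan2(ρ, z) = 2·atan2(0.74949, 2.264) = 0.63938 rad
ℓ = θ/κ = 0.63938/0.26356 = 2.42595

0.2636 212.80 2.4259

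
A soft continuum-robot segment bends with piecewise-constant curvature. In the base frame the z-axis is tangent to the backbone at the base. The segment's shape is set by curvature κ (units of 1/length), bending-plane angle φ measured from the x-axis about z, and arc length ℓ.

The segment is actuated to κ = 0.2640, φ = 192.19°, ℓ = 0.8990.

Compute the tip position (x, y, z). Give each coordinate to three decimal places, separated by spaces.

θ = κ·ℓ = 0.2640 × 0.8990 = 0.23734 rad
ρ = (1 − cos θ)/κ = (1 − 0.97197)/0.2640 = 0.10618
z = sin θ / κ = 0.23511/0.2640 = 0.89058
x = ρ cos φ = 0.10618 × cos(192.19°) = -0.10379
y = ρ sin φ = 0.10618 × sin(192.19°) = -0.02242

-0.104 -0.022 0.891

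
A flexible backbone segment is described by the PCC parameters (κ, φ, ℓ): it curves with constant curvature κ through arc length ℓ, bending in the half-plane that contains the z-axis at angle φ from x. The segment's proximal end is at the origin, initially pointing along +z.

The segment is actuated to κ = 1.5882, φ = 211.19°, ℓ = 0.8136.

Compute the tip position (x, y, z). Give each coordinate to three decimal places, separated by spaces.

-0.390 -0.236 0.605

θ = κ·ℓ = 1.5882 × 0.8136 = 1.29216 rad
ρ = (1 − cos θ)/κ = (1 − 0.27505)/1.5882 = 0.45646
z = sin θ / κ = 0.96143/1.5882 = 0.60536
x = ρ cos φ = 0.45646 × cos(211.19°) = -0.39048
y = ρ sin φ = 0.45646 × sin(211.19°) = -0.23639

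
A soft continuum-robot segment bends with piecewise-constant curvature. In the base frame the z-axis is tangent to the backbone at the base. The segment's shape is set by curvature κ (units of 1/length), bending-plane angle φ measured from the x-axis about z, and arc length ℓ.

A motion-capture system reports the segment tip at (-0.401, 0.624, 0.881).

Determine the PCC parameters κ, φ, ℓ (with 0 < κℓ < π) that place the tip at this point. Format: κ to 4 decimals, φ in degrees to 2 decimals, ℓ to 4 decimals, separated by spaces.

ρ = √(x²+y²) = √(-0.401² + 0.624²) = 0.74174
φ = atan2(y, x) mod 360° = atan2(0.624, -0.401) = 122.7259°
|p|² = ρ² + z² = 0.74174² + 0.881² = 1.32634
κ = 2ρ / |p|² = 2×0.74174 / 1.32634 = 1.11848
θ = 2·atan2(ρ, z) = 2·atan2(0.74174, 0.881) = 1.39958 rad
ℓ = θ/κ = 1.39958/1.11848 = 1.25133

1.1185 122.73 1.2513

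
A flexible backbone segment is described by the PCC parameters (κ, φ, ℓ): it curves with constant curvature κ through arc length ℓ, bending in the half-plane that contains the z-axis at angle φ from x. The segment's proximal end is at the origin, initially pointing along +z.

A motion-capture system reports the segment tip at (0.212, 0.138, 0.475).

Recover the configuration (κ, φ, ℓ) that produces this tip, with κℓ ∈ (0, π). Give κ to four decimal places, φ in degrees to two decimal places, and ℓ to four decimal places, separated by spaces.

ρ = √(x²+y²) = √(0.212² + 0.138²) = 0.25296
φ = atan2(y, x) mod 360° = atan2(0.138, 0.212) = 33.0618°
|p|² = ρ² + z² = 0.25296² + 0.475² = 0.28961
κ = 2ρ / |p|² = 2×0.25296 / 0.28961 = 1.74687
θ = 2·atan2(ρ, z) = 2·atan2(0.25296, 0.475) = 0.97869 rad
ℓ = θ/κ = 0.97869/1.74687 = 0.56025

1.7469 33.06 0.5603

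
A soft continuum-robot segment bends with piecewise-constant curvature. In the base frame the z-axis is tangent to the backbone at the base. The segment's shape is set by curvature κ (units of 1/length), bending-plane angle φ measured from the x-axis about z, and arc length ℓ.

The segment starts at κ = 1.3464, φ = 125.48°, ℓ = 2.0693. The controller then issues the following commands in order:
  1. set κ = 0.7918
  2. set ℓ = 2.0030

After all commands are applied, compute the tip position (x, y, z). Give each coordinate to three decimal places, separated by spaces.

initial: κ=1.3464, φ=125.48°, ℓ=2.0693
cmd 1: set κ=0.7918 → (κ,φ,ℓ)=(0.7918,125.48°,2.0693) → tip=(-0.7826,1.0980,1.2601)
cmd 2: set ℓ=2.0030 → (κ,φ,ℓ)=(0.7918,125.48°,2.0030) → tip=(-0.7442,1.0440,1.2628)

-0.744 1.044 1.263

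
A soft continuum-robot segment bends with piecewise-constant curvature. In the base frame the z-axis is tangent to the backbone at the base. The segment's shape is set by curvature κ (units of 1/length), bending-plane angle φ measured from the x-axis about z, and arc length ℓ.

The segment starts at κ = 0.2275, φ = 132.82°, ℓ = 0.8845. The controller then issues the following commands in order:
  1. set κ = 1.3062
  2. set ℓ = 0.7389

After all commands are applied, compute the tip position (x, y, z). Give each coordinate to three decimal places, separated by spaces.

-0.224 0.242 0.629

initial: κ=0.2275, φ=132.82°, ℓ=0.8845
cmd 1: set κ=1.3062 → (κ,φ,ℓ)=(1.3062,132.82°,0.8845) → tip=(-0.3103,0.3349,0.7005)
cmd 2: set ℓ=0.7389 → (κ,φ,ℓ)=(1.3062,132.82°,0.7389) → tip=(-0.2241,0.2419,0.6294)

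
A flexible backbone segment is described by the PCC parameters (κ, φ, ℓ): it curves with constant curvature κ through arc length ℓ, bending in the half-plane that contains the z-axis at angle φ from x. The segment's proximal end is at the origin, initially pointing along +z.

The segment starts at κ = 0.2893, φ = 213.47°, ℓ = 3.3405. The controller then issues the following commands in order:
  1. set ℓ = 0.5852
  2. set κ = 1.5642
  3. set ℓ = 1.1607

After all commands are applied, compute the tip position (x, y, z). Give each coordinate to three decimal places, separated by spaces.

initial: κ=0.2893, φ=213.47°, ℓ=3.3405
cmd 1: set ℓ=0.5852 → (κ,φ,ℓ)=(0.2893,213.47°,0.5852) → tip=(-0.0412,-0.0273,0.5824)
cmd 2: set κ=1.5642 → (κ,φ,ℓ)=(1.5642,213.47°,0.5852) → tip=(-0.2083,-0.1377,0.5068)
cmd 3: set ℓ=1.1607 → (κ,φ,ℓ)=(1.5642,213.47°,1.1607) → tip=(-0.6625,-0.4380,0.6202)

-0.663 -0.438 0.620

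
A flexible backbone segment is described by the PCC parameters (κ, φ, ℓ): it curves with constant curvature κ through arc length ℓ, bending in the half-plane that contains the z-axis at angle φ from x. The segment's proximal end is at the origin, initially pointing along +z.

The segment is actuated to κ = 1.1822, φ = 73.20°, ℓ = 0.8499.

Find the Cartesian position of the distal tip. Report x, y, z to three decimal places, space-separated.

θ = κ·ℓ = 1.1822 × 0.8499 = 1.00475 rad
ρ = (1 − cos θ)/κ = (1 − 0.53630)/1.1822 = 0.39224
z = sin θ / κ = 0.84403/1.1822 = 0.71395
x = ρ cos φ = 0.39224 × cos(73.20°) = 0.11337
y = ρ sin φ = 0.39224 × sin(73.20°) = 0.37550

0.113 0.375 0.714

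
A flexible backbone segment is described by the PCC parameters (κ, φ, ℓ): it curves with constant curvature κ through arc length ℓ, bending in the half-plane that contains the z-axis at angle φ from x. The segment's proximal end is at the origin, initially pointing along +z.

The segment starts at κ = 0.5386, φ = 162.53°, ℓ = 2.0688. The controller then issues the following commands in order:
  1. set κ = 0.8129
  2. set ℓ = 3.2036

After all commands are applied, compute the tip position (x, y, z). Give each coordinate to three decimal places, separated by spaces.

-2.181 0.687 0.630

initial: κ=0.5386, φ=162.53°, ℓ=2.0688
cmd 1: set κ=0.8129 → (κ,φ,ℓ)=(0.8129,162.53°,2.0688) → tip=(-1.3033,0.4102,1.2226)
cmd 2: set ℓ=3.2036 → (κ,φ,ℓ)=(0.8129,162.53°,3.2036) → tip=(-2.1814,0.6866,0.6297)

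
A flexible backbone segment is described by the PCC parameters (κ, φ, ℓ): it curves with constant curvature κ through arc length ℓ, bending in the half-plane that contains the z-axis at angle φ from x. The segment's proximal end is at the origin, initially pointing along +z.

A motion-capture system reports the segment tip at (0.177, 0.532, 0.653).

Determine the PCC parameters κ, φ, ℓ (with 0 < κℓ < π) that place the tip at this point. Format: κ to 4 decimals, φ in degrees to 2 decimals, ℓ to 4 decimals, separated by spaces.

ρ = √(x²+y²) = √(0.177² + 0.532²) = 0.56067
φ = atan2(y, x) mod 360° = atan2(0.532, 0.177) = 71.5974°
|p|² = ρ² + z² = 0.56067² + 0.653² = 0.74076
κ = 2ρ / |p|² = 2×0.56067 / 0.74076 = 1.51377
θ = 2·atan2(ρ, z) = 2·atan2(0.56067, 0.653) = 1.41894 rad
ℓ = θ/κ = 1.41894/1.51377 = 0.93736

1.5138 71.60 0.9374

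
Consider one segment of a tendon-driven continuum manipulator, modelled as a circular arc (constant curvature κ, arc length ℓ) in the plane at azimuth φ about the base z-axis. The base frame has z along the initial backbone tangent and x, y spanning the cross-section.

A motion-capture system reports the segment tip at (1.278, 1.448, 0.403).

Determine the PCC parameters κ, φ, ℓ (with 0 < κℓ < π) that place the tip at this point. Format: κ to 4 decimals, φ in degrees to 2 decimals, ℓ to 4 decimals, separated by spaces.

ρ = √(x²+y²) = √(1.278² + 1.448²) = 1.93132
φ = atan2(y, x) mod 360° = atan2(1.448, 1.278) = 48.5685°
|p|² = ρ² + z² = 1.93132² + 0.403² = 3.89240
κ = 2ρ / |p|² = 2×1.93132 / 3.89240 = 0.99235
θ = 2·atan2(ρ, z) = 2·atan2(1.93132, 0.403) = 2.73016 rad
ℓ = θ/κ = 2.73016/0.99235 = 2.75120

0.9924 48.57 2.7512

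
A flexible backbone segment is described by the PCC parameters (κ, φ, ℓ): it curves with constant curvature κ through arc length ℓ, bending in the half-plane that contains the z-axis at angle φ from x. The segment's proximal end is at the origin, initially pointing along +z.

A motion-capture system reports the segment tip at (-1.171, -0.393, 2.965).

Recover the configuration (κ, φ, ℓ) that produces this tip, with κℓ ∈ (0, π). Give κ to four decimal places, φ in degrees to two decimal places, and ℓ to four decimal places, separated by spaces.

ρ = √(x²+y²) = √(-1.171² + -0.393²) = 1.23519
φ = atan2(y, x) mod 360° = atan2(-0.393, -1.171) = 198.5523°
|p|² = ρ² + z² = 1.23519² + 2.965² = 10.31691
κ = 2ρ / |p|² = 2×1.23519 / 10.31691 = 0.23945
θ = 2·atan2(ρ, z) = 2·atan2(1.23519, 2.965) = 0.78945 rad
ℓ = θ/κ = 0.78945/0.23945 = 3.29695

0.2394 198.55 3.2969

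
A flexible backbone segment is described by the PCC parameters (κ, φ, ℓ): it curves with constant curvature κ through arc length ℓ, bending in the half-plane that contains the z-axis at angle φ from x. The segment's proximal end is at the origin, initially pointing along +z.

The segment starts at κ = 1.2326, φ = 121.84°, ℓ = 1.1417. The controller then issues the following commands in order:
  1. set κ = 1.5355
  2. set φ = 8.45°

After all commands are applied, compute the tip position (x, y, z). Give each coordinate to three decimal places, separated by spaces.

initial: κ=1.2326, φ=121.84°, ℓ=1.1417
cmd 1: set κ=1.5355 → (κ,φ,ℓ)=(1.5355,121.84°,1.1417) → tip=(-0.4058,0.6535,0.6405)
cmd 2: set φ=8.45° → (κ,φ,ℓ)=(1.5355,8.45°,1.1417) → tip=(0.7610,0.1130,0.6405)

0.761 0.113 0.640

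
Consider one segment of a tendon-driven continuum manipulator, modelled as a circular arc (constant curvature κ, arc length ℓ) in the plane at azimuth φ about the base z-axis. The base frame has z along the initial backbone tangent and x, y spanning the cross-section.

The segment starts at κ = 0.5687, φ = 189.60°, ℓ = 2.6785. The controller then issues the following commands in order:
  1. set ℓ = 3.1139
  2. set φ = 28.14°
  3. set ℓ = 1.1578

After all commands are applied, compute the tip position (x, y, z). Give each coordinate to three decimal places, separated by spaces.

initial: κ=0.5687, φ=189.60°, ℓ=2.6785
cmd 1: set ℓ=3.1139 → (κ,φ,ℓ)=(0.5687,189.60°,3.1139) → tip=(-2.0784,-0.3515,1.7233)
cmd 2: set φ=28.14° → (κ,φ,ℓ)=(0.5687,28.14°,3.1139) → tip=(1.8587,0.9941,1.7233)
cmd 3: set ℓ=1.1578 → (κ,φ,ℓ)=(0.5687,28.14°,1.1578) → tip=(0.3241,0.1734,1.0759)

0.324 0.173 1.076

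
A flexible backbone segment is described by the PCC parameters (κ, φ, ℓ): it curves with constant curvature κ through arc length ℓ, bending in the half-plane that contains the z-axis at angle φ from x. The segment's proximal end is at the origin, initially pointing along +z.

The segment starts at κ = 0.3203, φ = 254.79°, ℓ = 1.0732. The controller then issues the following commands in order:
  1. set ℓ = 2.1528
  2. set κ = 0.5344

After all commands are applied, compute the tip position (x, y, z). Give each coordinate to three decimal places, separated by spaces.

-0.291 -1.069 1.708

initial: κ=0.3203, φ=254.79°, ℓ=1.0732
cmd 1: set ℓ=2.1528 → (κ,φ,ℓ)=(0.3203,254.79°,2.1528) → tip=(-0.1871,-0.6883,1.9862)
cmd 2: set κ=0.5344 → (κ,φ,ℓ)=(0.5344,254.79°,2.1528) → tip=(-0.2906,-1.0689,1.7084)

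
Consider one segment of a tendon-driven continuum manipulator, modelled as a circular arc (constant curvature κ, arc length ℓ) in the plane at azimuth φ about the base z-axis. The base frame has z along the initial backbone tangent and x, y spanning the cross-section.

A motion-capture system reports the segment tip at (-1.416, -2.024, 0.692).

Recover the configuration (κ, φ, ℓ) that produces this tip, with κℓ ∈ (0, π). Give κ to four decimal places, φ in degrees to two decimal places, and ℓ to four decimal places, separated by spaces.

0.7507 235.02 3.4570

ρ = √(x²+y²) = √(-1.416² + -2.024²) = 2.47015
φ = atan2(y, x) mod 360° = atan2(-2.024, -1.416) = 235.0232°
|p|² = ρ² + z² = 2.47015² + 0.692² = 6.58050
κ = 2ρ / |p|² = 2×2.47015 / 6.58050 = 0.75075
θ = 2·atan2(ρ, z) = 2·atan2(2.47015, 0.692) = 2.59531 rad
ℓ = θ/κ = 2.59531/0.75075 = 3.45696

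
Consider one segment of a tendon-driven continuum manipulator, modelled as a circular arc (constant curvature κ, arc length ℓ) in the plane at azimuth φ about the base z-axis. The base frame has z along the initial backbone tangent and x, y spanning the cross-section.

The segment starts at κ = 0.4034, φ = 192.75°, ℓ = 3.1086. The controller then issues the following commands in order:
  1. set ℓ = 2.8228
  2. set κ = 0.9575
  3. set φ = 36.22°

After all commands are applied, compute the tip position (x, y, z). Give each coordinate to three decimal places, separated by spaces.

initial: κ=0.4034, φ=192.75°, ℓ=3.1086
cmd 1: set ℓ=2.8228 → (κ,φ,ℓ)=(0.4034,192.75°,2.8228) → tip=(-1.4053,-0.3180,2.2511)
cmd 2: set κ=0.9575 → (κ,φ,ℓ)=(0.9575,192.75°,2.8228) → tip=(-1.9408,-0.4392,0.4437)
cmd 3: set φ=36.22° → (κ,φ,ℓ)=(0.9575,36.22°,2.8228) → tip=(1.6053,1.1758,0.4437)

1.605 1.176 0.444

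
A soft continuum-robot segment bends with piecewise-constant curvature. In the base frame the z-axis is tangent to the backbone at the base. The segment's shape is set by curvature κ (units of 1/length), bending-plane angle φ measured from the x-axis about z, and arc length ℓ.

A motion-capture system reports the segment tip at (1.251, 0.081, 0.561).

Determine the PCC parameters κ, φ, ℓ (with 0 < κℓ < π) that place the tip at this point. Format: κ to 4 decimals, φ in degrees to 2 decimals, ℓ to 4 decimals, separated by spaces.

1.3292 3.70 1.7304

ρ = √(x²+y²) = √(1.251² + 0.081²) = 1.25362
φ = atan2(y, x) mod 360° = atan2(0.081, 1.251) = 3.7046°
|p|² = ρ² + z² = 1.25362² + 0.561² = 1.88628
κ = 2ρ / |p|² = 2×1.25362 / 1.88628 = 1.32920
θ = 2·atan2(ρ, z) = 2·atan2(1.25362, 0.561) = 2.30004 rad
ℓ = θ/κ = 2.30004/1.32920 = 1.73040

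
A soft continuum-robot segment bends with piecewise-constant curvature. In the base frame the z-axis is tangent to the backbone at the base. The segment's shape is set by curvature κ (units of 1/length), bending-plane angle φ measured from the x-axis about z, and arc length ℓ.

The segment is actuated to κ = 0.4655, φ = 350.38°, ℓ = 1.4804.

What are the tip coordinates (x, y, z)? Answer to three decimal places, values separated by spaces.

0.483 -0.082 1.366

θ = κ·ℓ = 0.4655 × 1.4804 = 0.68913 rad
ρ = (1 − cos θ)/κ = (1 − 0.77180)/0.4655 = 0.49022
z = sin θ / κ = 0.63586/0.4655 = 1.36598
x = ρ cos φ = 0.49022 × cos(350.38°) = 0.48333
y = ρ sin φ = 0.49022 × sin(350.38°) = -0.08192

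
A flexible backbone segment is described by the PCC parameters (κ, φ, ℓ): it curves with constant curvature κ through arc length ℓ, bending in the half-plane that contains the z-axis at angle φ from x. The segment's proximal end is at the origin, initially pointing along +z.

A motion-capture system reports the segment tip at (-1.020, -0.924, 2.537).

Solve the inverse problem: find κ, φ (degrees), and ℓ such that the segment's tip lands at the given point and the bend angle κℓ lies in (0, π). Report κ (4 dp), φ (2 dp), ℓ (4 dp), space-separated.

ρ = √(x²+y²) = √(-1.020² + -0.924²) = 1.37629
φ = atan2(y, x) mod 360° = atan2(-0.924, -1.020) = 222.1729°
|p|² = ρ² + z² = 1.37629² + 2.537² = 8.33055
κ = 2ρ / |p|² = 2×1.37629 / 8.33055 = 0.33042
θ = 2·atan2(ρ, z) = 2·atan2(1.37629, 2.537) = 0.99411 rad
ℓ = θ/κ = 0.99411/0.33042 = 3.00864

0.3304 222.17 3.0086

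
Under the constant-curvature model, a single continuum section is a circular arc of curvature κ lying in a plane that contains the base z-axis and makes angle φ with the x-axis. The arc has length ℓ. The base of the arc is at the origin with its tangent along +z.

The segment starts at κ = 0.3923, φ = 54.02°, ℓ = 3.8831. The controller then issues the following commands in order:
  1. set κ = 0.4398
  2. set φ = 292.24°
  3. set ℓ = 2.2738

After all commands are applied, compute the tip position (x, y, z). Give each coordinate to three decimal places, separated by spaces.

0.396 -0.968 1.913

initial: κ=0.3923, φ=54.02°, ℓ=3.8831
cmd 1: set κ=0.4398 → (κ,φ,ℓ)=(0.4398,54.02°,3.8831) → tip=(1.5183,2.0913,2.2525)
cmd 2: set φ=292.24° → (κ,φ,ℓ)=(0.4398,292.24°,3.8831) → tip=(0.9781,-2.3920,2.2525)
cmd 3: set ℓ=2.2738 → (κ,φ,ℓ)=(0.4398,292.24°,2.2738) → tip=(0.3956,-0.9675,1.9133)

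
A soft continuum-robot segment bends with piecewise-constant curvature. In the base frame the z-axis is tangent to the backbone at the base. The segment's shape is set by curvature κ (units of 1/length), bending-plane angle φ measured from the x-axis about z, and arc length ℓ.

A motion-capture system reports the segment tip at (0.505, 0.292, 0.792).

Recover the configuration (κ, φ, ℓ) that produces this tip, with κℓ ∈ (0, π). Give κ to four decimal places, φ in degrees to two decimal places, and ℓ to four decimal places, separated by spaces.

1.2058 30.04 1.0530

ρ = √(x²+y²) = √(0.505² + 0.292²) = 0.58334
φ = atan2(y, x) mod 360° = atan2(0.292, 0.505) = 30.0373°
|p|² = ρ² + z² = 0.58334² + 0.792² = 0.96755
κ = 2ρ / |p|² = 2×0.58334 / 0.96755 = 1.20581
θ = 2·atan2(ρ, z) = 2·atan2(0.58334, 0.792) = 1.26967 rad
ℓ = θ/κ = 1.26967/1.20581 = 1.05296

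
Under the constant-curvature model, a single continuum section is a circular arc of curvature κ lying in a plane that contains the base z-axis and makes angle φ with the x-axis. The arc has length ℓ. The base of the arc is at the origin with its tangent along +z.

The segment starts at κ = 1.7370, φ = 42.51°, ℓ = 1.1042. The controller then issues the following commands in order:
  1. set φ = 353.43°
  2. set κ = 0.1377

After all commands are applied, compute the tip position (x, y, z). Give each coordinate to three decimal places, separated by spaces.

0.083 -0.010 1.100

initial: κ=1.7370, φ=42.51°, ℓ=1.1042
cmd 1: set φ=353.43° → (κ,φ,ℓ)=(1.7370,353.43°,1.1042) → tip=(0.7665,-0.0883,0.5414)
cmd 2: set κ=0.1377 → (κ,φ,ℓ)=(0.1377,353.43°,1.1042) → tip=(0.0832,-0.0096,1.1000)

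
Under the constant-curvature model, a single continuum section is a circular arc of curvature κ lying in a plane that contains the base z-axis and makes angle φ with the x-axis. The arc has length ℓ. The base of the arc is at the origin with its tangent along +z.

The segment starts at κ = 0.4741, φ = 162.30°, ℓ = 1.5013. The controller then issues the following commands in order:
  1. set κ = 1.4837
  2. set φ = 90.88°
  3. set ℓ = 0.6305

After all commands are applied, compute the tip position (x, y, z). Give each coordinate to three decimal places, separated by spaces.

initial: κ=0.4741, φ=162.30°, ℓ=1.5013
cmd 1: set κ=1.4837 → (κ,φ,ℓ)=(1.4837,162.30°,1.5013) → tip=(-1.0341,0.3300,0.5338)
cmd 2: set φ=90.88° → (κ,φ,ℓ)=(1.4837,90.88°,1.5013) → tip=(-0.0167,1.0853,0.5338)
cmd 3: set ℓ=0.6305 → (κ,φ,ℓ)=(1.4837,90.88°,0.6305) → tip=(-0.0042,0.2740,0.5425)

-0.004 0.274 0.542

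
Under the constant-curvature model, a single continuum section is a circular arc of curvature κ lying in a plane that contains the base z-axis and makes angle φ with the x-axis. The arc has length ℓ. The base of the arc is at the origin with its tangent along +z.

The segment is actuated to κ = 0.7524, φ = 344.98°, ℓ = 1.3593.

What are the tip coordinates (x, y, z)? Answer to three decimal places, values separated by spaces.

θ = κ·ℓ = 0.7524 × 1.3593 = 1.02274 rad
ρ = (1 − cos θ)/κ = (1 − 0.52103)/0.7524 = 0.63659
z = sin θ / κ = 0.85354/0.7524 = 1.13442
x = ρ cos φ = 0.63659 × cos(344.98°) = 0.61484
y = ρ sin φ = 0.63659 × sin(344.98°) = -0.16498

0.615 -0.165 1.134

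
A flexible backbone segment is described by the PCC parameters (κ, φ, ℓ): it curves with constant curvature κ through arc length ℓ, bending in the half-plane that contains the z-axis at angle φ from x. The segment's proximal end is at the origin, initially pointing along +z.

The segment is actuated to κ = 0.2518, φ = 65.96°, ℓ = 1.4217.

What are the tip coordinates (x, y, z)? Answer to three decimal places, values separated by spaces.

0.103 0.230 1.392

θ = κ·ℓ = 0.2518 × 1.4217 = 0.35798 rad
ρ = (1 − cos θ)/κ = (1 − 0.93661)/0.2518 = 0.25177
z = sin θ / κ = 0.35039/0.2518 = 1.39153
x = ρ cos φ = 0.25177 × cos(65.96°) = 0.10256
y = ρ sin φ = 0.25177 × sin(65.96°) = 0.22993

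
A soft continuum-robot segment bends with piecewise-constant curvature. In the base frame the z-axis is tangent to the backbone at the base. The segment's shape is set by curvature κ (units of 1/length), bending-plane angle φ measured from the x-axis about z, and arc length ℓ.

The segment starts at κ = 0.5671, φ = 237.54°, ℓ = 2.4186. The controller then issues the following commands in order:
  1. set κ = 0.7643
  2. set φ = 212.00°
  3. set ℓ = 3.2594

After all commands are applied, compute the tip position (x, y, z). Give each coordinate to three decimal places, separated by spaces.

initial: κ=0.5671, φ=237.54°, ℓ=2.4186
cmd 1: set κ=0.7643 → (κ,φ,ℓ)=(0.7643,237.54°,2.4186) → tip=(-0.8948,-1.4067,1.2582)
cmd 2: set φ=212.00° → (κ,φ,ℓ)=(0.7643,212.00°,2.4186) → tip=(-1.4138,-0.8834,1.2582)
cmd 3: set ℓ=3.2594 → (κ,φ,ℓ)=(0.7643,212.00°,3.2594) → tip=(-1.9926,-1.2451,0.7923)

-1.993 -1.245 0.792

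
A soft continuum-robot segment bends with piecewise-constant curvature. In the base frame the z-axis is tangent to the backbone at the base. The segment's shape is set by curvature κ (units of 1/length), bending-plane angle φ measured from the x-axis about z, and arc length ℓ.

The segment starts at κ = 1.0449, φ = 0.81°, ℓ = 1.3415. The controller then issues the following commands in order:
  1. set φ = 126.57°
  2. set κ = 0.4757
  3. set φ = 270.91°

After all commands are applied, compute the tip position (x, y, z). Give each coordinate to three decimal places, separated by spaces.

0.007 -0.414 1.252

initial: κ=1.0449, φ=0.81°, ℓ=1.3415
cmd 1: set φ=126.57° → (κ,φ,ℓ)=(1.0449,126.57°,1.3415) → tip=(-0.4743,0.6393,0.9434)
cmd 2: set κ=0.4757 → (κ,φ,ℓ)=(0.4757,126.57°,1.3415) → tip=(-0.2465,0.3323,1.2523)
cmd 3: set φ=270.91° → (κ,φ,ℓ)=(0.4757,270.91°,1.3415) → tip=(0.0066,-0.4137,1.2523)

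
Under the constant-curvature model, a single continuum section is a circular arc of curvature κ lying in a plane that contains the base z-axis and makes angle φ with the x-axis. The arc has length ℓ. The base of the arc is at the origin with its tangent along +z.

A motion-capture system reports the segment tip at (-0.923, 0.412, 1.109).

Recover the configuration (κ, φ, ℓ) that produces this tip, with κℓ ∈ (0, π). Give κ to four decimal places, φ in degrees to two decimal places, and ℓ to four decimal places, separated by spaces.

ρ = √(x²+y²) = √(-0.923² + 0.412²) = 1.01078
φ = atan2(y, x) mod 360° = atan2(0.412, -0.923) = 155.9454°
|p|² = ρ² + z² = 1.01078² + 1.109² = 2.25155
κ = 2ρ / |p|² = 2×1.01078 / 2.25155 = 0.89785
θ = 2·atan2(ρ, z) = 2·atan2(1.01078, 1.109) = 1.47819 rad
ℓ = θ/κ = 1.47819/0.89785 = 1.64637

0.8978 155.95 1.6464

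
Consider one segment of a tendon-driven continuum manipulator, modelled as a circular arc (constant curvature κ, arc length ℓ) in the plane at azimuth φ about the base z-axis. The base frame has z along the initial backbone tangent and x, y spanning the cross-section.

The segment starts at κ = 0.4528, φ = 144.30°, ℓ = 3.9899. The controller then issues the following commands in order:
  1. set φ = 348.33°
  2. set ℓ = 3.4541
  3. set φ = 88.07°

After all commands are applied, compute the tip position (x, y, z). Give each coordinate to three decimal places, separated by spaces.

0.074 2.192 2.208

initial: κ=0.4528, φ=144.30°, ℓ=3.9899
cmd 1: set φ=348.33° → (κ,φ,ℓ)=(0.4528,348.33°,3.9899) → tip=(2.6682,-0.5511,2.1474)
cmd 2: set ℓ=3.4541 → (κ,φ,ℓ)=(0.4528,348.33°,3.4541) → tip=(2.1482,-0.4437,2.2084)
cmd 3: set φ=88.07° → (κ,φ,ℓ)=(0.4528,88.07°,3.4541) → tip=(0.0739,2.1923,2.2084)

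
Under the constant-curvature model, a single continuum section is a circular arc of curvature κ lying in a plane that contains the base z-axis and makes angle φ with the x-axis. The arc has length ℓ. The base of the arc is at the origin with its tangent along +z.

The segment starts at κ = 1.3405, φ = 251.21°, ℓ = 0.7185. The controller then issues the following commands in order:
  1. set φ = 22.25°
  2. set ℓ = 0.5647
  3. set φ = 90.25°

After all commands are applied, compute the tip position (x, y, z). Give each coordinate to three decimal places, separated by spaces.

initial: κ=1.3405, φ=251.21°, ℓ=0.7185
cmd 1: set φ=22.25° → (κ,φ,ℓ)=(1.3405,22.25°,0.7185) → tip=(0.2962,0.1212,0.6125)
cmd 2: set ℓ=0.5647 → (κ,φ,ℓ)=(1.3405,22.25°,0.5647) → tip=(0.1886,0.0771,0.5123)
cmd 3: set φ=90.25° → (κ,φ,ℓ)=(1.3405,90.25°,0.5647) → tip=(-0.0009,0.2037,0.5123)

-0.001 0.204 0.512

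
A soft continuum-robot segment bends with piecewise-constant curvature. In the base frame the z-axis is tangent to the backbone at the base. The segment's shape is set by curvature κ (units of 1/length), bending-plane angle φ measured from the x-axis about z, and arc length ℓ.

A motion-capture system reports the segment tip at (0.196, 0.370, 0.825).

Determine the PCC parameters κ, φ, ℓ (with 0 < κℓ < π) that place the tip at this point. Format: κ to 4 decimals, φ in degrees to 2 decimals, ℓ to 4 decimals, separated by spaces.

0.9784 62.09 0.9601

ρ = √(x²+y²) = √(0.196² + 0.370²) = 0.41871
φ = atan2(y, x) mod 360° = atan2(0.370, 0.196) = 62.0885°
|p|² = ρ² + z² = 0.41871² + 0.825² = 0.85594
κ = 2ρ / |p|² = 2×0.41871 / 0.85594 = 0.97836
θ = 2·atan2(ρ, z) = 2·atan2(0.41871, 0.825) = 0.93930 rad
ℓ = θ/κ = 0.93930/0.97836 = 0.96008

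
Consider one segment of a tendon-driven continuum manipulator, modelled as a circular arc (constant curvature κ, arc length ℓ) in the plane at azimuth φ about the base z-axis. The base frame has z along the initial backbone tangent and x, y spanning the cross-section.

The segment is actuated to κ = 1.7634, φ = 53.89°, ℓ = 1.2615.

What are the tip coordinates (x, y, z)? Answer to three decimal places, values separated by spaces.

θ = κ·ℓ = 1.7634 × 1.2615 = 2.22453 rad
ρ = (1 − cos θ)/κ = (1 − -0.60815)/1.7634 = 0.91196
z = sin θ / κ = 0.79382/1.7634 = 0.45016
x = ρ cos φ = 0.91196 × cos(53.89°) = 0.53745
y = ρ sin φ = 0.91196 × sin(53.89°) = 0.73676

0.537 0.737 0.450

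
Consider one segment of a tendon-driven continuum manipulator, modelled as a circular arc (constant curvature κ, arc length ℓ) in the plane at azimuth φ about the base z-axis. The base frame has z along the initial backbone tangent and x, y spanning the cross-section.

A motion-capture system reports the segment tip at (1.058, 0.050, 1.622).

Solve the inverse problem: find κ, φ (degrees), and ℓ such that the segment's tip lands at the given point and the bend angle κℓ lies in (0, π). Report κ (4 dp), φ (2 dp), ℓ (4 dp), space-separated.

0.5645 2.71 2.0496

ρ = √(x²+y²) = √(1.058² + 0.050²) = 1.05918
φ = atan2(y, x) mod 360° = atan2(0.050, 1.058) = 2.7057°
|p|² = ρ² + z² = 1.05918² + 1.622² = 3.75275
κ = 2ρ / |p|² = 2×1.05918 / 3.75275 = 0.56448
θ = 2·atan2(ρ, z) = 2·atan2(1.05918, 1.622) = 1.15698 rad
ℓ = θ/κ = 1.15698/0.56448 = 2.04962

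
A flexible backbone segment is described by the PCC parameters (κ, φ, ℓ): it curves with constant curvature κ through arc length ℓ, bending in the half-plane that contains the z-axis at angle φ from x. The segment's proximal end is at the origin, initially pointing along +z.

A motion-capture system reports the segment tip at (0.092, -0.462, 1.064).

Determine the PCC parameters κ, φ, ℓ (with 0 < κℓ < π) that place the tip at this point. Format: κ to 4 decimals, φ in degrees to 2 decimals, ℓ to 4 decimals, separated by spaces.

0.6958 281.26 1.1980

ρ = √(x²+y²) = √(0.092² + -0.462²) = 0.47107
φ = atan2(y, x) mod 360° = atan2(-0.462, 0.092) = 281.2622°
|p|² = ρ² + z² = 0.47107² + 1.064² = 1.35400
κ = 2ρ / |p|² = 2×0.47107 / 1.35400 = 0.69582
θ = 2·atan2(ρ, z) = 2·atan2(0.47107, 1.064) = 0.83359 rad
ℓ = θ/κ = 0.83359/0.69582 = 1.19800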